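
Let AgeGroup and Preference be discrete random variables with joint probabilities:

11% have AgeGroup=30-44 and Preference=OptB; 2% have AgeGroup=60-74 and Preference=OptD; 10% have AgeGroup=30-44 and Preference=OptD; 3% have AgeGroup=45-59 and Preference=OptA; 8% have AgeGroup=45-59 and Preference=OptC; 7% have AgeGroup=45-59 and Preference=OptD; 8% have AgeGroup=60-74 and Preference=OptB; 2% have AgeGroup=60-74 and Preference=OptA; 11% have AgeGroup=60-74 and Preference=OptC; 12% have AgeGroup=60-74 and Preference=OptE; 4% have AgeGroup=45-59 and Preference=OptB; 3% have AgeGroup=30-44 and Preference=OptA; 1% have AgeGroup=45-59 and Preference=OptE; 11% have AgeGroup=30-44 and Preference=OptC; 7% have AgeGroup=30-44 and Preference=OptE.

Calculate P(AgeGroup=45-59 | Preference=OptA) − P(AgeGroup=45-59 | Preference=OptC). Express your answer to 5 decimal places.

0.10833

P(Preference=OptA) = 0.03 + 0.03 + 0.02 = 0.08; P(AgeGroup=45-59 | Preference=OptA) = 0.03/0.08 = 0.375000.
P(Preference=OptC) = 0.11 + 0.08 + 0.11 = 0.30; P(AgeGroup=45-59 | Preference=OptC) = 0.08/0.30 = 0.266667.
Difference = 0.10833.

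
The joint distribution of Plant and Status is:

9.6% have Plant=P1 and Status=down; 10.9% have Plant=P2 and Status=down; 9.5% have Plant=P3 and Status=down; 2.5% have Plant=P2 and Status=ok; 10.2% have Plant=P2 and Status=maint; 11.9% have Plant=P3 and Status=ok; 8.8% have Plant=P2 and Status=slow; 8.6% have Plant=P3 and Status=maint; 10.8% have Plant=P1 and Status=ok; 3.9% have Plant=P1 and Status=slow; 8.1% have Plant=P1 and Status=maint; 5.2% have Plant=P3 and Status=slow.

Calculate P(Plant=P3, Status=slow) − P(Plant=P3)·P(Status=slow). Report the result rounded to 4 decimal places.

-0.0110

P(Plant=P3) = 0.119 + 0.052 + 0.095 + 0.086 = 0.352.
P(Status=slow) = 0.039 + 0.088 + 0.052 = 0.179.
P(Plant=P3, Status=slow) − P(Plant=P3)P(Status=slow) = 0.052 − 0.352×0.179 = -0.0110.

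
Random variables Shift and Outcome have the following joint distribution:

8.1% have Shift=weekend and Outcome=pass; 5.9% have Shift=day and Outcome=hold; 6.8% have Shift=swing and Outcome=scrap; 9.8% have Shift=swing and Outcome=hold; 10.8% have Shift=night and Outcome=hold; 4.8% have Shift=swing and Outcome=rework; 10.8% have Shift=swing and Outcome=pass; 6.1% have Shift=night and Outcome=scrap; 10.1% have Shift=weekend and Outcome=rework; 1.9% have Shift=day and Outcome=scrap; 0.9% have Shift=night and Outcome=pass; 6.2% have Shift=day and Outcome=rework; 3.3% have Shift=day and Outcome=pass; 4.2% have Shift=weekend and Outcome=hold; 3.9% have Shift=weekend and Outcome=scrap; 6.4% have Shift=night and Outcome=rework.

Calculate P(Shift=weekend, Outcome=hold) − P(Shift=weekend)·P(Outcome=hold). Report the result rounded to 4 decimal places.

P(Shift=weekend) = 0.081 + 0.101 + 0.039 + 0.042 = 0.263.
P(Outcome=hold) = 0.059 + 0.098 + 0.108 + 0.042 = 0.307.
P(Shift=weekend, Outcome=hold) − P(Shift=weekend)P(Outcome=hold) = 0.042 − 0.263×0.307 = -0.0387.

-0.0387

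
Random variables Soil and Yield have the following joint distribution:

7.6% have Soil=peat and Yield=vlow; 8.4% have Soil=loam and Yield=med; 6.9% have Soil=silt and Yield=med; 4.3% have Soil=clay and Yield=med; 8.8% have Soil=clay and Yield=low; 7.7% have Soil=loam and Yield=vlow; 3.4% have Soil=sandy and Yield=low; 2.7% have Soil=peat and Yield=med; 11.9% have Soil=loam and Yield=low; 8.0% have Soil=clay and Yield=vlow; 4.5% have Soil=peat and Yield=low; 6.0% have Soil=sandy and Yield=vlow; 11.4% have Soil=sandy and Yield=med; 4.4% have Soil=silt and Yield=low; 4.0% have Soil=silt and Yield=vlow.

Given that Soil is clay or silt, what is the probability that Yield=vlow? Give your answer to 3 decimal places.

0.330

P(Soil=clay) = 0.080 + 0.088 + 0.043 = 0.211.
P(Soil=silt) = 0.040 + 0.044 + 0.069 = 0.153.
P(Soil ∈ {clay, silt}) = 0.211 + 0.153 = 0.364; P(Yield=vlow, Soil ∈ {clay, silt}) = 0.080 + 0.040 = 0.120.
P(Yield=vlow | Soil ∈ {clay, silt}) = 0.120/0.364 = 0.330.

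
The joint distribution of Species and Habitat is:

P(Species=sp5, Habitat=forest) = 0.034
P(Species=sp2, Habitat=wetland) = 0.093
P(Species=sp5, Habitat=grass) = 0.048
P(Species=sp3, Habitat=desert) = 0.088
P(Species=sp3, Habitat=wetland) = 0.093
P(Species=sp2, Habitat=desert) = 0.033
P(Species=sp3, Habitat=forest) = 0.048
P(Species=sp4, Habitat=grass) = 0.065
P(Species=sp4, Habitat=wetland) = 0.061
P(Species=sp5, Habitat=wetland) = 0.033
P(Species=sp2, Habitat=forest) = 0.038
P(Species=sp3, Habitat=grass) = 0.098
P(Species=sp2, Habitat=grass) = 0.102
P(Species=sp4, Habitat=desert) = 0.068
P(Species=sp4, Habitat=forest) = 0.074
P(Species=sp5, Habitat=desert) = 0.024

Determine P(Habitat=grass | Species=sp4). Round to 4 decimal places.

P(Species=sp4) = 0.074 + 0.065 + 0.061 + 0.068 = 0.268.
P(Habitat=grass | Species=sp4) = 0.065/0.268 = 0.2425.

0.2425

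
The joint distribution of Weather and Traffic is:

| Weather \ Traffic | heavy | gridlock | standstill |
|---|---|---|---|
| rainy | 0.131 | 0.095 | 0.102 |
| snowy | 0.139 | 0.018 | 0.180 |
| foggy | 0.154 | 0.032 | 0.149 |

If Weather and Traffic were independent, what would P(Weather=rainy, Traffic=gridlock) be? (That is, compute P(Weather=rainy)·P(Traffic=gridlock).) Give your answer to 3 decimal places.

P(Weather=rainy) = 0.131 + 0.095 + 0.102 = 0.328.
P(Traffic=gridlock) = 0.095 + 0.018 + 0.032 = 0.145.
Product: 0.328 × 0.145 = 0.048.

0.048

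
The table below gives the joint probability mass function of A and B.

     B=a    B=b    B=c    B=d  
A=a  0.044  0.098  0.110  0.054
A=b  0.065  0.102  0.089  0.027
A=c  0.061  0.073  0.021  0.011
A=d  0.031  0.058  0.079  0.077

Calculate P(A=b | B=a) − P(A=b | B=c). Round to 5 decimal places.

0.02572

P(B=a) = 0.044 + 0.065 + 0.061 + 0.031 = 0.201; P(A=b | B=a) = 0.065/0.201 = 0.323383.
P(B=c) = 0.110 + 0.089 + 0.021 + 0.079 = 0.299; P(A=b | B=c) = 0.089/0.299 = 0.297659.
Difference = 0.02572.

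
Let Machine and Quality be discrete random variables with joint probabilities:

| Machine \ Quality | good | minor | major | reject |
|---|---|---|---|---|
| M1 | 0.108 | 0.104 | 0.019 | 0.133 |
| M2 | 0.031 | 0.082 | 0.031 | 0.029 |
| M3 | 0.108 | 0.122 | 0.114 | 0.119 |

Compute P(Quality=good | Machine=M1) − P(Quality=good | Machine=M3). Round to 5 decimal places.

P(Machine=M1) = 0.108 + 0.104 + 0.019 + 0.133 = 0.364; P(Quality=good | Machine=M1) = 0.108/0.364 = 0.296703.
P(Machine=M3) = 0.108 + 0.122 + 0.114 + 0.119 = 0.463; P(Quality=good | Machine=M3) = 0.108/0.463 = 0.233261.
Difference = 0.06344.

0.06344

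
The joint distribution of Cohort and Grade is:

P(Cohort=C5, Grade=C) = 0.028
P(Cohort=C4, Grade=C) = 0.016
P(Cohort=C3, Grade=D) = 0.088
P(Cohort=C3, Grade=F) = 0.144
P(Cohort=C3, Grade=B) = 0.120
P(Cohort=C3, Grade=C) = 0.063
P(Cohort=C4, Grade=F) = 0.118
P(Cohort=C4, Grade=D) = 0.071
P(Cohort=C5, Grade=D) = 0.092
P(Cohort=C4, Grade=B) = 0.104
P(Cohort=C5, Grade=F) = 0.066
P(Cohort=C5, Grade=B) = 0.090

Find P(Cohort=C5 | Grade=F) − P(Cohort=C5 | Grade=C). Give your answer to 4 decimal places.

P(Grade=F) = 0.144 + 0.118 + 0.066 = 0.328; P(Cohort=C5 | Grade=F) = 0.066/0.328 = 0.20122.
P(Grade=C) = 0.063 + 0.016 + 0.028 = 0.107; P(Cohort=C5 | Grade=C) = 0.028/0.107 = 0.26168.
Difference = -0.0605.

-0.0605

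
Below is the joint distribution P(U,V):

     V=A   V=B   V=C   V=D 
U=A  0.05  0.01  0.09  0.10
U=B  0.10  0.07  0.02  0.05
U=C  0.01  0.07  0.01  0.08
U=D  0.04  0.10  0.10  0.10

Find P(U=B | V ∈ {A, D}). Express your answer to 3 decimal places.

P(V=A) = 0.05 + 0.10 + 0.01 + 0.04 = 0.20.
P(V=D) = 0.10 + 0.05 + 0.08 + 0.10 = 0.33.
P(V ∈ {A, D}) = 0.20 + 0.33 = 0.53; P(U=B, V ∈ {A, D}) = 0.10 + 0.05 = 0.15.
P(U=B | V ∈ {A, D}) = 0.15/0.53 = 0.283.

0.283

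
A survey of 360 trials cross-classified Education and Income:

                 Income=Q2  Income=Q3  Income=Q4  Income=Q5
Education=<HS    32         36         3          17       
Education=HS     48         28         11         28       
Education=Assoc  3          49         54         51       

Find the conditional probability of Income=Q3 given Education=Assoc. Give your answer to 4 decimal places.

Total with Education=Assoc: 3 + 49 + 54 + 51 = 157.
P(Income=Q3 | Education=Assoc) = 49/157 = 0.3121.

0.3121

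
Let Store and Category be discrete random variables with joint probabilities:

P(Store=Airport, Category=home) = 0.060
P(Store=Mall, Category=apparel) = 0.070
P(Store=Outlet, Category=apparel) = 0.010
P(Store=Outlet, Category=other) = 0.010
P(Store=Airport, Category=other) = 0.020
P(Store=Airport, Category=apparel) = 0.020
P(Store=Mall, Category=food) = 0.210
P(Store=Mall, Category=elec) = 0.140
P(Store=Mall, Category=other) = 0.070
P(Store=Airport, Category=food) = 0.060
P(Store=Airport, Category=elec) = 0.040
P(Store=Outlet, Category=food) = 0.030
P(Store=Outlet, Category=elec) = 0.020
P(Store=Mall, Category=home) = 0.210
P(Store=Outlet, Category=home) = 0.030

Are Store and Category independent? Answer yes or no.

yes

Every cell satisfies P(Store,Category) = P(Store)·P(Category). For instance P(Store=Airport) = 0.200, P(Category=other) = 0.100, and 0.200×0.100 = 0.020 matches the joint entry. So Store and Category are independent.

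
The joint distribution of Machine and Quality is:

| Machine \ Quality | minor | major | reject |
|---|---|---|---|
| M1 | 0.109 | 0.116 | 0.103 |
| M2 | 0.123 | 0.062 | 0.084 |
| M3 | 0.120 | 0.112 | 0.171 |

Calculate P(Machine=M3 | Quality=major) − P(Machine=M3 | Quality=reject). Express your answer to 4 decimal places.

-0.0914

P(Quality=major) = 0.116 + 0.062 + 0.112 = 0.290; P(Machine=M3 | Quality=major) = 0.112/0.290 = 0.38621.
P(Quality=reject) = 0.103 + 0.084 + 0.171 = 0.358; P(Machine=M3 | Quality=reject) = 0.171/0.358 = 0.47765.
Difference = -0.0914.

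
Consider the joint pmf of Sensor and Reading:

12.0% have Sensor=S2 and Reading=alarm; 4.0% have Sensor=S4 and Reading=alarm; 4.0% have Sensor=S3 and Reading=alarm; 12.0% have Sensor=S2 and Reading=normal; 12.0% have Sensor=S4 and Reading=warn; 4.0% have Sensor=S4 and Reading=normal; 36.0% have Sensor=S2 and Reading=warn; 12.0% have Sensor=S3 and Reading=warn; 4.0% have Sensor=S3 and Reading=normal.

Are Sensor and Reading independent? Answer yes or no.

yes

Every cell satisfies P(Sensor,Reading) = P(Sensor)·P(Reading). For instance P(Sensor=S2) = 0.600, P(Reading=alarm) = 0.200, and 0.600×0.200 = 0.120 matches the joint entry. So Sensor and Reading are independent.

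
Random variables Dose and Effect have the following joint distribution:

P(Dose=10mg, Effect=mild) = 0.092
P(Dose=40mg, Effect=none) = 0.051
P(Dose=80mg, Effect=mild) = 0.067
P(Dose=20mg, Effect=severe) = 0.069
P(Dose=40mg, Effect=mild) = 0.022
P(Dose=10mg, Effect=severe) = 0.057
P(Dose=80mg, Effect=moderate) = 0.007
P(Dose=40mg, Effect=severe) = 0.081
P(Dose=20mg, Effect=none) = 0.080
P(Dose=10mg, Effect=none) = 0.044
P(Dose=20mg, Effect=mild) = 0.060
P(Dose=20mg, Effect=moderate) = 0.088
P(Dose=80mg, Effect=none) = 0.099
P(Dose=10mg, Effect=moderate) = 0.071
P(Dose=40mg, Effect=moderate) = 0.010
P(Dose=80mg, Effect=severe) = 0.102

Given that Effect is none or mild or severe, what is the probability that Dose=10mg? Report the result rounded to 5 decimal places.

0.23422

P(Effect=none) = 0.044 + 0.080 + 0.051 + 0.099 = 0.274.
P(Effect=mild) = 0.092 + 0.060 + 0.022 + 0.067 = 0.241.
P(Effect=severe) = 0.057 + 0.069 + 0.081 + 0.102 = 0.309.
P(Effect ∈ {none, mild, severe}) = 0.274 + 0.241 + 0.309 = 0.824; P(Dose=10mg, Effect ∈ {none, mild, severe}) = 0.044 + 0.092 + 0.057 = 0.193.
P(Dose=10mg | Effect ∈ {none, mild, severe}) = 0.193/0.824 = 0.23422.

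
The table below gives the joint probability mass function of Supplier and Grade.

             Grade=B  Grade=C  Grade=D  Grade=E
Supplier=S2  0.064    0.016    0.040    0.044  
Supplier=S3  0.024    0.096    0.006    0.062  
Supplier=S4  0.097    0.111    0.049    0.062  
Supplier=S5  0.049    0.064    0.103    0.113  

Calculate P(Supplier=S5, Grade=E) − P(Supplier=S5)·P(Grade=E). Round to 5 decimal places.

P(Supplier=S5) = 0.049 + 0.064 + 0.103 + 0.113 = 0.329.
P(Grade=E) = 0.044 + 0.062 + 0.062 + 0.113 = 0.281.
P(Supplier=S5, Grade=E) − P(Supplier=S5)P(Grade=E) = 0.113 − 0.329×0.281 = 0.02055.

0.02055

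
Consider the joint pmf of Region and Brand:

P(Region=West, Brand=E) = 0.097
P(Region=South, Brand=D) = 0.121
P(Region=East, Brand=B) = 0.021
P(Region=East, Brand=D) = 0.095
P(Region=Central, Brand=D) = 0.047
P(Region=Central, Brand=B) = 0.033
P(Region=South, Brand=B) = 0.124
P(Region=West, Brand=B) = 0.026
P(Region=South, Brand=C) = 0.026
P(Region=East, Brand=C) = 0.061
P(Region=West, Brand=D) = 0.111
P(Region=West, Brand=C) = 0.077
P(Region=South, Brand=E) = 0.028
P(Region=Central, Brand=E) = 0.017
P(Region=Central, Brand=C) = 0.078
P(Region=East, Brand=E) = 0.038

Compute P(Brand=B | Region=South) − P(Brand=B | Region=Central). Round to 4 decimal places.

0.2261

P(Region=South) = 0.124 + 0.026 + 0.121 + 0.028 = 0.299; P(Brand=B | Region=South) = 0.124/0.299 = 0.41472.
P(Region=Central) = 0.033 + 0.078 + 0.047 + 0.017 = 0.175; P(Brand=B | Region=Central) = 0.033/0.175 = 0.18857.
Difference = 0.2261.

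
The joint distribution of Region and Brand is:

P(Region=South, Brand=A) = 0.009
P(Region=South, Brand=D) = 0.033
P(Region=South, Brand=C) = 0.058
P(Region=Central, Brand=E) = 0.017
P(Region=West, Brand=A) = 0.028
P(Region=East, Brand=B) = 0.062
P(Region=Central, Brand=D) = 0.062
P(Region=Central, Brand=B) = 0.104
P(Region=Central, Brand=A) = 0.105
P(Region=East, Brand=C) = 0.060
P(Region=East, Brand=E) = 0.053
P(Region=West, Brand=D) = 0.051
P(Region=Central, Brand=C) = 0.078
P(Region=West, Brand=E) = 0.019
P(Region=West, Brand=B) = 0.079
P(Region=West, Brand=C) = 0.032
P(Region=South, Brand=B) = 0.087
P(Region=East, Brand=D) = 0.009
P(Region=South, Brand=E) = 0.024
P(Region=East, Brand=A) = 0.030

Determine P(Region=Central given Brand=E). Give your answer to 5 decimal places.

0.15044

P(Brand=E) = 0.024 + 0.053 + 0.019 + 0.017 = 0.113.
P(Region=Central | Brand=E) = 0.017/0.113 = 0.15044.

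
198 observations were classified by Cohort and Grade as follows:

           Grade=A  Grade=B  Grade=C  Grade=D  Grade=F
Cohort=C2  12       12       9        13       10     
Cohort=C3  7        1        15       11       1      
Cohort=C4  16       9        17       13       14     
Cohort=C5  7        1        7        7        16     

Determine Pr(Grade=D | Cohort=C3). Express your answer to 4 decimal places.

0.3143

Total with Cohort=C3: 7 + 1 + 15 + 11 + 1 = 35.
P(Grade=D | Cohort=C3) = 11/35 = 0.3143.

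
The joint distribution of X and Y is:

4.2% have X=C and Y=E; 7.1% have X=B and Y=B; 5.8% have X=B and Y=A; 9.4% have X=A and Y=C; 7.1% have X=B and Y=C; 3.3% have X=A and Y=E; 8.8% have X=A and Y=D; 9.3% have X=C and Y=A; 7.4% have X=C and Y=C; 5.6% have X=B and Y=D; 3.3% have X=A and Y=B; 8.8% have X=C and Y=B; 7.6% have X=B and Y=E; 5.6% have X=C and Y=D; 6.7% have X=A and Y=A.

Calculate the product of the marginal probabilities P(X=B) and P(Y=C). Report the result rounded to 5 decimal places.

P(X=B) = 0.058 + 0.071 + 0.071 + 0.056 + 0.076 = 0.332.
P(Y=C) = 0.094 + 0.071 + 0.074 = 0.239.
Product: 0.332 × 0.239 = 0.07935.

0.07935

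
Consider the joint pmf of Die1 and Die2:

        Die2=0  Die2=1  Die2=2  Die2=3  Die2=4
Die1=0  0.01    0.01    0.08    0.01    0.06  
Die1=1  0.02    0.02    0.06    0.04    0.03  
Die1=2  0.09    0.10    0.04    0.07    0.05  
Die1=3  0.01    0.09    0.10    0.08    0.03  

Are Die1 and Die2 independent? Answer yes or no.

P(Die1=2) = 0.35 and P(Die2=2) = 0.28, so their product is 0.0980, but P(Die1=2, Die2=2) = 0.04. Since these differ, Die1 and Die2 are not independent.

no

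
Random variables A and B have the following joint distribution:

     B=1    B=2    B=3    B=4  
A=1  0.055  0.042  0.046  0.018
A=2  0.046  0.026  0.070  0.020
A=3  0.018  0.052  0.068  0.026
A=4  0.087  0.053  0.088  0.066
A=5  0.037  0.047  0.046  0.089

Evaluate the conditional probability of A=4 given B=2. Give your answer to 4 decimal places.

0.2409

P(B=2) = 0.042 + 0.026 + 0.052 + 0.053 + 0.047 = 0.220.
P(A=4 | B=2) = 0.053/0.220 = 0.2409.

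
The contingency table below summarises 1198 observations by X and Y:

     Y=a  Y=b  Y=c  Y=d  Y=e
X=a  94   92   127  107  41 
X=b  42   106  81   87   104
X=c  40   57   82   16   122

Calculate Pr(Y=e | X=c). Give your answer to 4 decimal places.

0.3849

Total with X=c: 40 + 57 + 82 + 16 + 122 = 317.
P(Y=e | X=c) = 122/317 = 0.3849.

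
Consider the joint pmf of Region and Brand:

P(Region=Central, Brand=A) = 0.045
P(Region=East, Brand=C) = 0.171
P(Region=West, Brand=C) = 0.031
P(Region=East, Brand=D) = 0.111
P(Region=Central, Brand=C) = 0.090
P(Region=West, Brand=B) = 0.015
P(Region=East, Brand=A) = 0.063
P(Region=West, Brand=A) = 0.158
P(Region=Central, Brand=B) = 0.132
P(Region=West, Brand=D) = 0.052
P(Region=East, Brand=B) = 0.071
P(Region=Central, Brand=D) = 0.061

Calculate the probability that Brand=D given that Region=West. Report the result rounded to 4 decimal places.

0.2031

P(Region=West) = 0.158 + 0.015 + 0.031 + 0.052 = 0.256.
P(Brand=D | Region=West) = 0.052/0.256 = 0.2031.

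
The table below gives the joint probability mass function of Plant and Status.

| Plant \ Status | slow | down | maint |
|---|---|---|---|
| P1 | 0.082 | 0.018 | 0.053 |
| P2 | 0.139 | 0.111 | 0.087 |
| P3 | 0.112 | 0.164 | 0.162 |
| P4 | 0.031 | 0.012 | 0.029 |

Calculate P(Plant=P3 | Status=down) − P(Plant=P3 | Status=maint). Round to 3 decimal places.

P(Status=down) = 0.018 + 0.111 + 0.164 + 0.012 = 0.305; P(Plant=P3 | Status=down) = 0.164/0.305 = 0.5377.
P(Status=maint) = 0.053 + 0.087 + 0.162 + 0.029 = 0.331; P(Plant=P3 | Status=maint) = 0.162/0.331 = 0.4894.
Difference = 0.048.

0.048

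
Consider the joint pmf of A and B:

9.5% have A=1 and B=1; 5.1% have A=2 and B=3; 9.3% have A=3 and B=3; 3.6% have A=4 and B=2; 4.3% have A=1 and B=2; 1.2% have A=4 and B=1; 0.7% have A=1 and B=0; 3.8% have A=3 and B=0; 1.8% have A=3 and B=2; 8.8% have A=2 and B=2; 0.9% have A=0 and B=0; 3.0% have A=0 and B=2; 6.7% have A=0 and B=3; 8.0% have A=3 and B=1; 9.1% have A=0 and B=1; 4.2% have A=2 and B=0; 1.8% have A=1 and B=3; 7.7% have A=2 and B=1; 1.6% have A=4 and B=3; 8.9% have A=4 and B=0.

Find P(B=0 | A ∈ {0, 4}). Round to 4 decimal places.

P(A=0) = 0.009 + 0.091 + 0.030 + 0.067 = 0.197.
P(A=4) = 0.089 + 0.012 + 0.036 + 0.016 = 0.153.
P(A ∈ {0, 4}) = 0.197 + 0.153 = 0.350; P(B=0, A ∈ {0, 4}) = 0.009 + 0.089 = 0.098.
P(B=0 | A ∈ {0, 4}) = 0.098/0.350 = 0.2800.

0.2800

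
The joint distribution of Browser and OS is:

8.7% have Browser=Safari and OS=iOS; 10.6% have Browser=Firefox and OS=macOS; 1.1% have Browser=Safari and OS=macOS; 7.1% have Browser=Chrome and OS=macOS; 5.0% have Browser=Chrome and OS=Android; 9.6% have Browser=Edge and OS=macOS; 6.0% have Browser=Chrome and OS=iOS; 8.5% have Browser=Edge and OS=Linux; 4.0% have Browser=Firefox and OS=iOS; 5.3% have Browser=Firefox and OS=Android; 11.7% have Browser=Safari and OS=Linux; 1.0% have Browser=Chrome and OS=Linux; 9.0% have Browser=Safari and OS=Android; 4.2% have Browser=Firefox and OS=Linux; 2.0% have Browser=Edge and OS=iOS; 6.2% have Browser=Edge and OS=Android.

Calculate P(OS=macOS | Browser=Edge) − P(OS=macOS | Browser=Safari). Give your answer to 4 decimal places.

0.3290

P(Browser=Edge) = 0.096 + 0.085 + 0.020 + 0.062 = 0.263; P(OS=macOS | Browser=Edge) = 0.096/0.263 = 0.36502.
P(Browser=Safari) = 0.011 + 0.117 + 0.087 + 0.090 = 0.305; P(OS=macOS | Browser=Safari) = 0.011/0.305 = 0.03607.
Difference = 0.3290.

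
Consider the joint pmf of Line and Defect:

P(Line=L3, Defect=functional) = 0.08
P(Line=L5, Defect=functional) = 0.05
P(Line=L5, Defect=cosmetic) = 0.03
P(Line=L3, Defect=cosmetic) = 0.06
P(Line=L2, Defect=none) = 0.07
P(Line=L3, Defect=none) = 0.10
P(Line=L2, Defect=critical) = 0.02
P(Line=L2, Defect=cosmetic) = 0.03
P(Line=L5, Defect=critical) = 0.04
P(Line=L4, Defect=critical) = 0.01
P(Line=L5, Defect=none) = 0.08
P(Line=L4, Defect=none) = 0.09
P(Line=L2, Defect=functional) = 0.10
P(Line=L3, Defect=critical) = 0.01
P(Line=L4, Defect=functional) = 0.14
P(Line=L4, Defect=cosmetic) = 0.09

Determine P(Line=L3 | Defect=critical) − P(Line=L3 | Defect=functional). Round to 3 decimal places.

P(Defect=critical) = 0.02 + 0.01 + 0.01 + 0.04 = 0.08; P(Line=L3 | Defect=critical) = 0.01/0.08 = 0.1250.
P(Defect=functional) = 0.10 + 0.08 + 0.14 + 0.05 = 0.37; P(Line=L3 | Defect=functional) = 0.08/0.37 = 0.2162.
Difference = -0.091.

-0.091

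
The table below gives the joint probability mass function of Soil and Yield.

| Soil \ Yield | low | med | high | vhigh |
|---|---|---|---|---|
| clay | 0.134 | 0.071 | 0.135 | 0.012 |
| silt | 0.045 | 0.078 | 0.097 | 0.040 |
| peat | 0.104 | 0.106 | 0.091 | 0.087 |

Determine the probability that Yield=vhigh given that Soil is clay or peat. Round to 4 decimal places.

0.1338

P(Soil=clay) = 0.134 + 0.071 + 0.135 + 0.012 = 0.352.
P(Soil=peat) = 0.104 + 0.106 + 0.091 + 0.087 = 0.388.
P(Soil ∈ {clay, peat}) = 0.352 + 0.388 = 0.740; P(Yield=vhigh, Soil ∈ {clay, peat}) = 0.012 + 0.087 = 0.099.
P(Yield=vhigh | Soil ∈ {clay, peat}) = 0.099/0.740 = 0.1338.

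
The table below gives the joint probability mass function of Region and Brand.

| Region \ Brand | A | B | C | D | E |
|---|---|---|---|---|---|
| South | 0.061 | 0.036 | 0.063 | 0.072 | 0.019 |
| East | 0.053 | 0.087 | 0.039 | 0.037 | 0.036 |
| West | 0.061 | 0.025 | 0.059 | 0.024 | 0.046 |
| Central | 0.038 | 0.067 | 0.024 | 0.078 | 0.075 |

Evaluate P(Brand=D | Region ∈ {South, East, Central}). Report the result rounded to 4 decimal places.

P(Region=South) = 0.061 + 0.036 + 0.063 + 0.072 + 0.019 = 0.251.
P(Region=East) = 0.053 + 0.087 + 0.039 + 0.037 + 0.036 = 0.252.
P(Region=Central) = 0.038 + 0.067 + 0.024 + 0.078 + 0.075 = 0.282.
P(Region ∈ {South, East, Central}) = 0.251 + 0.252 + 0.282 = 0.785; P(Brand=D, Region ∈ {South, East, Central}) = 0.072 + 0.037 + 0.078 = 0.187.
P(Brand=D | Region ∈ {South, East, Central}) = 0.187/0.785 = 0.2382.

0.2382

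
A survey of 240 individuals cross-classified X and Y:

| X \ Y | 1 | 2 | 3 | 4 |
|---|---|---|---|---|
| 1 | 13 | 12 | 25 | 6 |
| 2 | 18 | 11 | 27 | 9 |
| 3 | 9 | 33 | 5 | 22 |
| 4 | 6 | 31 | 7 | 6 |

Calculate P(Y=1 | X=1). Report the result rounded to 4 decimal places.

0.2321

Total with X=1: 13 + 12 + 25 + 6 = 56.
P(Y=1 | X=1) = 13/56 = 0.2321.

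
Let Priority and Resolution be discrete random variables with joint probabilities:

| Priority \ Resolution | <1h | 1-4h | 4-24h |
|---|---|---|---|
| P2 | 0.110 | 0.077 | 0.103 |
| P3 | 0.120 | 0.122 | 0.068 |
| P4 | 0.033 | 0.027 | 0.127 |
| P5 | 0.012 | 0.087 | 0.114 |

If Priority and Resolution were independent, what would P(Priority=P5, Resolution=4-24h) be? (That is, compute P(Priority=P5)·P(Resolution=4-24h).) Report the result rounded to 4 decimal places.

P(Priority=P5) = 0.012 + 0.087 + 0.114 = 0.213.
P(Resolution=4-24h) = 0.103 + 0.068 + 0.127 + 0.114 = 0.412.
Product: 0.213 × 0.412 = 0.0878.

0.0878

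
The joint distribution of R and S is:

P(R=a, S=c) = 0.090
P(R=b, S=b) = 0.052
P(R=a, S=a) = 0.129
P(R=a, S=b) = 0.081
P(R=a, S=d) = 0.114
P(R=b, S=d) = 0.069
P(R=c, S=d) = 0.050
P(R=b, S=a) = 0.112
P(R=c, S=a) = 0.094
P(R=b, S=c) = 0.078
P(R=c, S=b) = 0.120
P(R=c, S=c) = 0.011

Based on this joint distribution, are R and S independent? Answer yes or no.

no

P(R=c) = 0.275 and P(S=b) = 0.253, so their product is 0.06958, but P(R=c, S=b) = 0.120. Since these differ, R and S are not independent.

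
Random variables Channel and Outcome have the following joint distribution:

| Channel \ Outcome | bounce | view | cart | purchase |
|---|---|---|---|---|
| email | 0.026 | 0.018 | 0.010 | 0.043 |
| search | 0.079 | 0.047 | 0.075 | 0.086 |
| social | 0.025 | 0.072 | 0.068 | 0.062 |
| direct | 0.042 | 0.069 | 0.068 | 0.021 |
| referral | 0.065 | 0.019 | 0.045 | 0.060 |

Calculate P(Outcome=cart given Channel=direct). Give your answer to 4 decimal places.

P(Channel=direct) = 0.042 + 0.069 + 0.068 + 0.021 = 0.200.
P(Outcome=cart | Channel=direct) = 0.068/0.200 = 0.3400.

0.3400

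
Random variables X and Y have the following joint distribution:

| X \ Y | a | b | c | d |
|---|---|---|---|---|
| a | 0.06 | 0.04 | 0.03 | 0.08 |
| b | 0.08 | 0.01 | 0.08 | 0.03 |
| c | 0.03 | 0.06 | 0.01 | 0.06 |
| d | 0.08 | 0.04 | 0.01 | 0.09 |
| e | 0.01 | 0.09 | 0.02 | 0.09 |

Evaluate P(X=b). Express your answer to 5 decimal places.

0.20000

P(X=b) = 0.08 + 0.01 + 0.08 + 0.03 = 0.20.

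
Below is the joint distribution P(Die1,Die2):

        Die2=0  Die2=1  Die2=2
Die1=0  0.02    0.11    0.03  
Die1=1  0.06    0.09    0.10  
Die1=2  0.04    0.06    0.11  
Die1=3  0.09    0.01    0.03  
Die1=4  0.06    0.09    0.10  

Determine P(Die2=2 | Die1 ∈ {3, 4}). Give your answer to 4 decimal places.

P(Die1=3) = 0.09 + 0.01 + 0.03 = 0.13.
P(Die1=4) = 0.06 + 0.09 + 0.10 = 0.25.
P(Die1 ∈ {3, 4}) = 0.13 + 0.25 = 0.38; P(Die2=2, Die1 ∈ {3, 4}) = 0.03 + 0.10 = 0.13.
P(Die2=2 | Die1 ∈ {3, 4}) = 0.13/0.38 = 0.3421.

0.3421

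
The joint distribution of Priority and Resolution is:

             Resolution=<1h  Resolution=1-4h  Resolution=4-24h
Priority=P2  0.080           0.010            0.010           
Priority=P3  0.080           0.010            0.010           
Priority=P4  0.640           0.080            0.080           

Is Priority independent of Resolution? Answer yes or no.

yes

Every cell satisfies P(Priority,Resolution) = P(Priority)·P(Resolution). For instance P(Priority=P3) = 0.100, P(Resolution=1-4h) = 0.100, and 0.100×0.100 = 0.010 matches the joint entry. So Priority and Resolution are independent.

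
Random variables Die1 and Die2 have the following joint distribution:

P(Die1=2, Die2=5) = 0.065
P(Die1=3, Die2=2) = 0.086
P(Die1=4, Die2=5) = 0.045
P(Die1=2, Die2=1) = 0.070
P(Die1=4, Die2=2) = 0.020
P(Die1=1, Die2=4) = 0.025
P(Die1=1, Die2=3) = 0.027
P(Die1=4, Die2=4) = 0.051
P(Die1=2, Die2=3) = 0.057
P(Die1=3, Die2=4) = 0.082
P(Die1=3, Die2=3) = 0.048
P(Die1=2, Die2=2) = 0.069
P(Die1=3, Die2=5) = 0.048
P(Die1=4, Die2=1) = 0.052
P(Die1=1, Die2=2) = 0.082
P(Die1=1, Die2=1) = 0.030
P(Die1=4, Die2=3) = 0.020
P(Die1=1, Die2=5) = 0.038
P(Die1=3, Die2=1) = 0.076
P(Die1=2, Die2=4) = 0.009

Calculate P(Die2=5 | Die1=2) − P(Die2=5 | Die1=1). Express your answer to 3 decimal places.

0.053

P(Die1=2) = 0.070 + 0.069 + 0.057 + 0.009 + 0.065 = 0.270; P(Die2=5 | Die1=2) = 0.065/0.270 = 0.2407.
P(Die1=1) = 0.030 + 0.082 + 0.027 + 0.025 + 0.038 = 0.202; P(Die2=5 | Die1=1) = 0.038/0.202 = 0.1881.
Difference = 0.053.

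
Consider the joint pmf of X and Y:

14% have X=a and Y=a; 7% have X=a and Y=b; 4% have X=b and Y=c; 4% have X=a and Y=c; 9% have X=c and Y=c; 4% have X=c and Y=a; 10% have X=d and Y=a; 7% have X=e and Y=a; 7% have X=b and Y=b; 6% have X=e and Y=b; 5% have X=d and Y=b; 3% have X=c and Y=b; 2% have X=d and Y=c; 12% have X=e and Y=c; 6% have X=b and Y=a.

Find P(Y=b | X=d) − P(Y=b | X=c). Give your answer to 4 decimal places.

P(X=d) = 0.10 + 0.05 + 0.02 = 0.17; P(Y=b | X=d) = 0.05/0.17 = 0.29412.
P(X=c) = 0.04 + 0.03 + 0.09 = 0.16; P(Y=b | X=c) = 0.03/0.16 = 0.18750.
Difference = 0.1066.

0.1066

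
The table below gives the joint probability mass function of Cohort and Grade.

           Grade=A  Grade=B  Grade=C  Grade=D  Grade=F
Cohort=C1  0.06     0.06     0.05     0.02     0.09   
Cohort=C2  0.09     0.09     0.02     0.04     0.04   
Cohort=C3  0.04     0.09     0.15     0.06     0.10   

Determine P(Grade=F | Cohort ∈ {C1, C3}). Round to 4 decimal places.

P(Cohort=C1) = 0.06 + 0.06 + 0.05 + 0.02 + 0.09 = 0.28.
P(Cohort=C3) = 0.04 + 0.09 + 0.15 + 0.06 + 0.10 = 0.44.
P(Cohort ∈ {C1, C3}) = 0.28 + 0.44 = 0.72; P(Grade=F, Cohort ∈ {C1, C3}) = 0.09 + 0.10 = 0.19.
P(Grade=F | Cohort ∈ {C1, C3}) = 0.19/0.72 = 0.2639.

0.2639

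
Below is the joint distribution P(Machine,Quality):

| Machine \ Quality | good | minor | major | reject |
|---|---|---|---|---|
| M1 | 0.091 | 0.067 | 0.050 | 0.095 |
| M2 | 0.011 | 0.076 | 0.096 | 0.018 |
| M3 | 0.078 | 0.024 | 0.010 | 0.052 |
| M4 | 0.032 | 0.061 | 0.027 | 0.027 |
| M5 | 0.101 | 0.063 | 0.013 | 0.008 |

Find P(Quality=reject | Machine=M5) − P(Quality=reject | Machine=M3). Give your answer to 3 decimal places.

-0.274

P(Machine=M5) = 0.101 + 0.063 + 0.013 + 0.008 = 0.185; P(Quality=reject | Machine=M5) = 0.008/0.185 = 0.0432.
P(Machine=M3) = 0.078 + 0.024 + 0.010 + 0.052 = 0.164; P(Quality=reject | Machine=M3) = 0.052/0.164 = 0.3171.
Difference = -0.274.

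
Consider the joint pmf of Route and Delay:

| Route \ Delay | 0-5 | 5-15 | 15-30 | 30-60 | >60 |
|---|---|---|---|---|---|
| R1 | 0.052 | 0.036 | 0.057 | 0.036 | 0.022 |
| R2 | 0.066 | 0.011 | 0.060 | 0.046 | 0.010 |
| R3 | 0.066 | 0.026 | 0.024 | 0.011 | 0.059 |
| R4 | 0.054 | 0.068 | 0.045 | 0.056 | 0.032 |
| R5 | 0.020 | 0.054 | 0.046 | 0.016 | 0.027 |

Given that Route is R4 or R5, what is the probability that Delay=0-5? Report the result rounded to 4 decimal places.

P(Route=R4) = 0.054 + 0.068 + 0.045 + 0.056 + 0.032 = 0.255.
P(Route=R5) = 0.020 + 0.054 + 0.046 + 0.016 + 0.027 = 0.163.
P(Route ∈ {R4, R5}) = 0.255 + 0.163 = 0.418; P(Delay=0-5, Route ∈ {R4, R5}) = 0.054 + 0.020 = 0.074.
P(Delay=0-5 | Route ∈ {R4, R5}) = 0.074/0.418 = 0.1770.

0.1770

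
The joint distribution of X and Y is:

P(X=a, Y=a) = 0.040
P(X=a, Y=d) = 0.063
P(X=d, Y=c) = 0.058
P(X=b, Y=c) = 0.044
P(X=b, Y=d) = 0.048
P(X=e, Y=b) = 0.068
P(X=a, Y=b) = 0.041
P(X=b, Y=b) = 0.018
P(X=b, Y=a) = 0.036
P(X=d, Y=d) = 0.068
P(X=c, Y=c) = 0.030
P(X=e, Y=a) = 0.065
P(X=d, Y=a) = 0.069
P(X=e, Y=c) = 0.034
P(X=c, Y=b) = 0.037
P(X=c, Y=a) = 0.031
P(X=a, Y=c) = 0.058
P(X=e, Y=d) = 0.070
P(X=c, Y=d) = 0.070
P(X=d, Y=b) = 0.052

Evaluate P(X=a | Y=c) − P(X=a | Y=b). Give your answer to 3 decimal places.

0.069

P(Y=c) = 0.058 + 0.044 + 0.030 + 0.058 + 0.034 = 0.224; P(X=a | Y=c) = 0.058/0.224 = 0.2589.
P(Y=b) = 0.041 + 0.018 + 0.037 + 0.052 + 0.068 = 0.216; P(X=a | Y=b) = 0.041/0.216 = 0.1898.
Difference = 0.069.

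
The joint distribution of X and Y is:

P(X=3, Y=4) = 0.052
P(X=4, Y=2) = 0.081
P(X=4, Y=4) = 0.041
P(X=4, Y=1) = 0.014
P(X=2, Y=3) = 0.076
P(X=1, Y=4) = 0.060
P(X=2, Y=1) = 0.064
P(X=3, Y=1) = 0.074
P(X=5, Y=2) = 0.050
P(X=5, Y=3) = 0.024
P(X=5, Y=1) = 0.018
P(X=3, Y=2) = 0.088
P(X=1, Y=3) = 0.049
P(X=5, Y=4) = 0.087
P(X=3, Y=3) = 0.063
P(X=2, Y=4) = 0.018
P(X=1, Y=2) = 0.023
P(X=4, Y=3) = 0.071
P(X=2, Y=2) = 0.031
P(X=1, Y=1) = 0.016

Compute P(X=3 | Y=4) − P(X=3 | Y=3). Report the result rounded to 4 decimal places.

P(Y=4) = 0.060 + 0.018 + 0.052 + 0.041 + 0.087 = 0.258; P(X=3 | Y=4) = 0.052/0.258 = 0.20155.
P(Y=3) = 0.049 + 0.076 + 0.063 + 0.071 + 0.024 = 0.283; P(X=3 | Y=3) = 0.063/0.283 = 0.22261.
Difference = -0.0211.

-0.0211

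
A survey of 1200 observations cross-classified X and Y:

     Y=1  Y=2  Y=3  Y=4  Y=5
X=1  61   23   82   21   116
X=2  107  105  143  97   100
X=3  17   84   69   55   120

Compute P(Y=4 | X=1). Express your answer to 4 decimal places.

0.0693

Total with X=1: 61 + 23 + 82 + 21 + 116 = 303.
P(Y=4 | X=1) = 21/303 = 0.0693.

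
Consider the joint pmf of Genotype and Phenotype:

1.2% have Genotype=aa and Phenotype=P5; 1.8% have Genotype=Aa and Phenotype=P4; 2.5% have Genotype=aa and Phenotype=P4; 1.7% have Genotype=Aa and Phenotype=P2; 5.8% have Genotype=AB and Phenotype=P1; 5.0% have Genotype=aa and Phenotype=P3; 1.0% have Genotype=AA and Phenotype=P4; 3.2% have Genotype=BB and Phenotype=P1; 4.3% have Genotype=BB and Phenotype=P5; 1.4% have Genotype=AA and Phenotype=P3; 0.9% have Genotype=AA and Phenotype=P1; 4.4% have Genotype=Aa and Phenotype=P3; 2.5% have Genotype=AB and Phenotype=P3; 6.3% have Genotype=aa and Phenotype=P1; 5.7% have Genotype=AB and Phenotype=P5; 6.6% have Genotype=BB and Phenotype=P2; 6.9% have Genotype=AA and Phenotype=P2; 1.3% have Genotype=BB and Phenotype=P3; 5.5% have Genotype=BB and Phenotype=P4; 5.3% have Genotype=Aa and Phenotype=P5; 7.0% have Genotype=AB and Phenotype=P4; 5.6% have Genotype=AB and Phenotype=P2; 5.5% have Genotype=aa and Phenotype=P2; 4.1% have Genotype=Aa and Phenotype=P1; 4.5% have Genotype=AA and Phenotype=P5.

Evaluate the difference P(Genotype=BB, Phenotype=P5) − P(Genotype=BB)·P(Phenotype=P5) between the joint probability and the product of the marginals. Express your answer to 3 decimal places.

-0.001

P(Genotype=BB) = 0.032 + 0.066 + 0.013 + 0.055 + 0.043 = 0.209.
P(Phenotype=P5) = 0.045 + 0.053 + 0.012 + 0.057 + 0.043 = 0.210.
P(Genotype=BB, Phenotype=P5) − P(Genotype=BB)P(Phenotype=P5) = 0.043 − 0.209×0.210 = -0.001.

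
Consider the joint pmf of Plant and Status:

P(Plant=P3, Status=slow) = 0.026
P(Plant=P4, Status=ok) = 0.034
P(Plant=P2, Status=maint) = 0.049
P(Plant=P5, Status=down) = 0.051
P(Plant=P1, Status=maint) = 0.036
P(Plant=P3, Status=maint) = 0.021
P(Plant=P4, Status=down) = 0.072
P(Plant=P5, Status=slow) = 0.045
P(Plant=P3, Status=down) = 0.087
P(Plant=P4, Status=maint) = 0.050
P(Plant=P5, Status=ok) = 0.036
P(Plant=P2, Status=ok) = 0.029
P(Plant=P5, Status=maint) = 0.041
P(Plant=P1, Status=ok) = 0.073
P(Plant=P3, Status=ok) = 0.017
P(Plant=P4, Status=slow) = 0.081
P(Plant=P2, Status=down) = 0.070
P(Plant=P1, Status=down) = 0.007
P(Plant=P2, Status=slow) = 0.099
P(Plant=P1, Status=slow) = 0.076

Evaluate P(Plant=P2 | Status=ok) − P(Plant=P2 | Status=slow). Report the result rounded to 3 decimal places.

P(Status=ok) = 0.073 + 0.029 + 0.017 + 0.034 + 0.036 = 0.189; P(Plant=P2 | Status=ok) = 0.029/0.189 = 0.1534.
P(Status=slow) = 0.076 + 0.099 + 0.026 + 0.081 + 0.045 = 0.327; P(Plant=P2 | Status=slow) = 0.099/0.327 = 0.3028.
Difference = -0.149.

-0.149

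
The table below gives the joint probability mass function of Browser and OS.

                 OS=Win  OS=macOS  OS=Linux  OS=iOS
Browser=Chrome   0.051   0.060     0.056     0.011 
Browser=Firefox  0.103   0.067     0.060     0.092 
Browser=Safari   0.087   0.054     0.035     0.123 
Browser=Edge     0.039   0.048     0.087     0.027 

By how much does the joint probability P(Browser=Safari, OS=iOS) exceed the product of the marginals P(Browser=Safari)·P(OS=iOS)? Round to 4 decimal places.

0.0474

P(Browser=Safari) = 0.087 + 0.054 + 0.035 + 0.123 = 0.299.
P(OS=iOS) = 0.011 + 0.092 + 0.123 + 0.027 = 0.253.
P(Browser=Safari, OS=iOS) − P(Browser=Safari)P(OS=iOS) = 0.123 − 0.299×0.253 = 0.0474.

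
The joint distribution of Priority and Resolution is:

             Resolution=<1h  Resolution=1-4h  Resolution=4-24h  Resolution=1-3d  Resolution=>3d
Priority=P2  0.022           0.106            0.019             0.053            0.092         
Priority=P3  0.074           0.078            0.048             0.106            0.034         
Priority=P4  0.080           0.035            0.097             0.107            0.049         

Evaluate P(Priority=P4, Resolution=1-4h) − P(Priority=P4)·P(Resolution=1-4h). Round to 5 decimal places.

P(Priority=P4) = 0.080 + 0.035 + 0.097 + 0.107 + 0.049 = 0.368.
P(Resolution=1-4h) = 0.106 + 0.078 + 0.035 = 0.219.
P(Priority=P4, Resolution=1-4h) − P(Priority=P4)P(Resolution=1-4h) = 0.035 − 0.368×0.219 = -0.04559.

-0.04559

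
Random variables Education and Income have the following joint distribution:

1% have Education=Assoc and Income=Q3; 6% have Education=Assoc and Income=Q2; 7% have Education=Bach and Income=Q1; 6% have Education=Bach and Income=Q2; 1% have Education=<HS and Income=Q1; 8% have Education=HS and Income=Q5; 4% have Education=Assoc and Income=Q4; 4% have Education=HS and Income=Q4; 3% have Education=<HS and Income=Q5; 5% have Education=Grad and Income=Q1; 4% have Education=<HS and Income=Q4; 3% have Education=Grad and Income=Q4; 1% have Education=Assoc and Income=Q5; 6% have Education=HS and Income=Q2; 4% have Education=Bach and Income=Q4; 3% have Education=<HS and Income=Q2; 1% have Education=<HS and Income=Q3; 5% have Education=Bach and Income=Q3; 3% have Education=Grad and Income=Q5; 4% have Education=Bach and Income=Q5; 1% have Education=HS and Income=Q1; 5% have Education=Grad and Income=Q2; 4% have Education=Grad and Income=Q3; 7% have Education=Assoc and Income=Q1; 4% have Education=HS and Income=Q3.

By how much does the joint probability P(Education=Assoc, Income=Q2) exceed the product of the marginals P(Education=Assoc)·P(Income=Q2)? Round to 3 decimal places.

0.011

P(Education=Assoc) = 0.07 + 0.06 + 0.01 + 0.04 + 0.01 = 0.19.
P(Income=Q2) = 0.03 + 0.06 + 0.06 + 0.06 + 0.05 = 0.26.
P(Education=Assoc, Income=Q2) − P(Education=Assoc)P(Income=Q2) = 0.06 − 0.19×0.26 = 0.011.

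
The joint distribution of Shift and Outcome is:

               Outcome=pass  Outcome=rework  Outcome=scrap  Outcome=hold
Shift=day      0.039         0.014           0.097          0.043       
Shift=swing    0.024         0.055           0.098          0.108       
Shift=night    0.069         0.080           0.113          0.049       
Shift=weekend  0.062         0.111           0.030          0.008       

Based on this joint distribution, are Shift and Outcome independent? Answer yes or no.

P(Shift=weekend) = 0.211 and P(Outcome=rework) = 0.260, so their product is 0.05486, but P(Shift=weekend, Outcome=rework) = 0.111. Since these differ, Shift and Outcome are not independent.

no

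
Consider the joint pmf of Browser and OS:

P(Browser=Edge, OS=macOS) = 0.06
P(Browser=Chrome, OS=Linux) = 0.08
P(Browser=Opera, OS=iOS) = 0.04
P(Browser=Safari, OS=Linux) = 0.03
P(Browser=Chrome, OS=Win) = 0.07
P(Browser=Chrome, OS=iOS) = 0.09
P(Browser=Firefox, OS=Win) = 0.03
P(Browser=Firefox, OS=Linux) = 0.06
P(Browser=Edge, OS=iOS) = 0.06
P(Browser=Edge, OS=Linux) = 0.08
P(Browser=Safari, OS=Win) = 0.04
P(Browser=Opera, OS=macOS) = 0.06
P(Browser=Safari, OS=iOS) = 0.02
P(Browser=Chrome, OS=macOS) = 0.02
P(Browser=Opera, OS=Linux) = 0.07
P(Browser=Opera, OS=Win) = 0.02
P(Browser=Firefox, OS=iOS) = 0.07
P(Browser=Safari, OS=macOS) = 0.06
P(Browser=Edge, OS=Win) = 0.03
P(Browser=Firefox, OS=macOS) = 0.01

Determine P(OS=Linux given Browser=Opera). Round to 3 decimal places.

P(Browser=Opera) = 0.02 + 0.06 + 0.07 + 0.04 = 0.19.
P(OS=Linux | Browser=Opera) = 0.07/0.19 = 0.368.

0.368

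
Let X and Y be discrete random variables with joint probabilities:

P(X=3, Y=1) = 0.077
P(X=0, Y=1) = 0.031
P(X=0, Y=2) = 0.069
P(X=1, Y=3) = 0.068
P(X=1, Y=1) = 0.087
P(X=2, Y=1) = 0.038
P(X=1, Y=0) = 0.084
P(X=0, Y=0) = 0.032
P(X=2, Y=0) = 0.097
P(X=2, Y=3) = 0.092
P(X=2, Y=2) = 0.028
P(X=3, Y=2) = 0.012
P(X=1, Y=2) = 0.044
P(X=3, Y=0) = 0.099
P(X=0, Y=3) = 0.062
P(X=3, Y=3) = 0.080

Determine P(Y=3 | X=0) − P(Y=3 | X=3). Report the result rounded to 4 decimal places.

0.0211

P(X=0) = 0.032 + 0.031 + 0.069 + 0.062 = 0.194; P(Y=3 | X=0) = 0.062/0.194 = 0.31959.
P(X=3) = 0.099 + 0.077 + 0.012 + 0.080 = 0.268; P(Y=3 | X=3) = 0.080/0.268 = 0.29851.
Difference = 0.0211.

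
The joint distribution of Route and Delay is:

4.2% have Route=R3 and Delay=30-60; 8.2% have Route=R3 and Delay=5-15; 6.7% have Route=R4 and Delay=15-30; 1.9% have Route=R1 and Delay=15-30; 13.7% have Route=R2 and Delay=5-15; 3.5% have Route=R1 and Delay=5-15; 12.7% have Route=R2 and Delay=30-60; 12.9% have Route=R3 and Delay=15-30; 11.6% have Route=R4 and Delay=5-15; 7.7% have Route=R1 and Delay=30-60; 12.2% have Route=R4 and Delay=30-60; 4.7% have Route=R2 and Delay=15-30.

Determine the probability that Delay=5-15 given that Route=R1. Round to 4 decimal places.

0.2672

P(Route=R1) = 0.035 + 0.019 + 0.077 = 0.131.
P(Delay=5-15 | Route=R1) = 0.035/0.131 = 0.2672.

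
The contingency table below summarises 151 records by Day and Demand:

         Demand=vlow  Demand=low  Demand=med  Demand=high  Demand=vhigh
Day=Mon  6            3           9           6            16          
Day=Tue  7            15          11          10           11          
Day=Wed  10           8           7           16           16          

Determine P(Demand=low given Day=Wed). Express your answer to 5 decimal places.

0.14035

Total with Day=Wed: 10 + 8 + 7 + 16 + 16 = 57.
P(Demand=low | Day=Wed) = 8/57 = 0.14035.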